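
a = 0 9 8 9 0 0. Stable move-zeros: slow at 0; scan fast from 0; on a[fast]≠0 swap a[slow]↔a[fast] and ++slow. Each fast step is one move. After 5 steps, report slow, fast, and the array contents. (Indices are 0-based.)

slow=0 fast=0: a[fast]=0, fast++
slow=0 fast=1: a[fast]=9≠0 swap→a[0]=9, slow++,fast++
slow=1 fast=2: a[fast]=8≠0 swap→a[1]=8, slow++,fast++
slow=2 fast=3: a[fast]=9≠0 swap→a[2]=9, slow++,fast++
slow=3 fast=4: a[fast]=0, fast++

slow=3, fast=5, a=[9, 8, 9, 0, 0, 0]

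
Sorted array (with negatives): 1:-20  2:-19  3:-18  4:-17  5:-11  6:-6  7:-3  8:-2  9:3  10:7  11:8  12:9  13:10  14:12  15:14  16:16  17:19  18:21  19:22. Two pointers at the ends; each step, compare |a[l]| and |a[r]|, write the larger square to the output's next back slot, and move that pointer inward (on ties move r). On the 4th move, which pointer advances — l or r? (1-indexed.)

r

[1,19] |-20|<=|22| out[19]=484 → r--
[1,18] |-20|<=|21| out[18]=441 → r--
[1,17] |-20|>|19| out[17]=400 → l++
[2,17] |-19|<=|19| out[16]=361 → r--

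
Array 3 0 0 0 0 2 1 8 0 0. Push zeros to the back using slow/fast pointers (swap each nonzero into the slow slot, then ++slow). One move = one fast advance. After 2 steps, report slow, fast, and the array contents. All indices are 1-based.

slow=1 fast=1: a[fast]=3≠0 swap→a[1]=3, slow++,fast++
slow=2 fast=2: a[fast]=0, fast++

slow=2, fast=3, a=[3, 0, 0, 0, 0, 2, 1, 8, 0, 0]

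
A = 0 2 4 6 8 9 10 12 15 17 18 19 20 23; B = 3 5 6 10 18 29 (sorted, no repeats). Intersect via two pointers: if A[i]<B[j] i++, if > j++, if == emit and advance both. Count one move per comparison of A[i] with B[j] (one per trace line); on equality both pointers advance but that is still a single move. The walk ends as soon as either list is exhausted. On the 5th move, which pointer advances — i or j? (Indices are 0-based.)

j

[i=0,j=0] 0<3 → i++
[i=1,j=0] 2<3 → i++
[i=2,j=0] 4>3 → j++
[i=2,j=1] 4<5 → i++
[i=3,j=1] 6>5 → j++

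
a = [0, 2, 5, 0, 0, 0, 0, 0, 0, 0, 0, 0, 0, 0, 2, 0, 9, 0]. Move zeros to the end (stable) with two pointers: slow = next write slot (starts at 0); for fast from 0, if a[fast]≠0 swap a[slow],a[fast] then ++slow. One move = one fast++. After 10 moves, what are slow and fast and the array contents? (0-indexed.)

slow=2, fast=10, a=[2, 5, 0, 0, 0, 0, 0, 0, 0, 0, 0, 0, 0, 0, 2, 0, 9, 0]

slow=0 fast=0: a[fast]=0, fast++
slow=0 fast=1: a[fast]=2≠0 swap→a[0]=2, slow++,fast++
slow=1 fast=2: a[fast]=5≠0 swap→a[1]=5, slow++,fast++
slow=2 fast=3: a[fast]=0, fast++
slow=2 fast=4: a[fast]=0, fast++
slow=2 fast=5: a[fast]=0, fast++
slow=2 fast=6: a[fast]=0, fast++
slow=2 fast=7: a[fast]=0, fast++
slow=2 fast=8: a[fast]=0, fast++
slow=2 fast=9: a[fast]=0, fast++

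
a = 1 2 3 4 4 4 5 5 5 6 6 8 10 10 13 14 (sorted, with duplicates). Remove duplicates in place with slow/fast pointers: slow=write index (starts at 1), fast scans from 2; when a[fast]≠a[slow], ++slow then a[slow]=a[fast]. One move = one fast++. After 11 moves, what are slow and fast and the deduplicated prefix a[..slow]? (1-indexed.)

slow=7, fast=13, prefix=[1, 2, 3, 4, 5, 6, 8]

(s=1,f=2) a[fast]=2≠a[slow]=1 write a[2]=2 → slow++,fast++
(s=2,f=3) a[fast]=3≠a[slow]=2 write a[3]=3 → slow++,fast++
(s=3,f=4) a[fast]=4≠a[slow]=3 write a[4]=4 → slow++,fast++
(s=4,f=5) a[fast]=4=a[slow] dup → fast++
(s=4,f=6) a[fast]=4=a[slow] dup → fast++
(s=4,f=7) a[fast]=5≠a[slow]=4 write a[5]=5 → slow++,fast++
(s=5,f=8) a[fast]=5=a[slow] dup → fast++
(s=5,f=9) a[fast]=5=a[slow] dup → fast++
(s=5,f=10) a[fast]=6≠a[slow]=5 write a[6]=6 → slow++,fast++
(s=6,f=11) a[fast]=6=a[slow] dup → fast++
(s=6,f=12) a[fast]=8≠a[slow]=6 write a[7]=8 → slow++,fast++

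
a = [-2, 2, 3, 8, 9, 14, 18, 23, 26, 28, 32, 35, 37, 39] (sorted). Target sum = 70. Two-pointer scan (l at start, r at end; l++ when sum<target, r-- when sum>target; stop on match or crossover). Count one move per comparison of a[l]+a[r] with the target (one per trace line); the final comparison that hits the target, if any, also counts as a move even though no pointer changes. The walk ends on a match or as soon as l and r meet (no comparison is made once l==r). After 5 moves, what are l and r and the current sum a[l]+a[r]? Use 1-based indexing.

l=6, r=14, sum=53

l=1 r=14: -2+39=37 <70, l++
l=2 r=14: 2+39=41 <70, l++
l=3 r=14: 3+39=42 <70, l++
l=4 r=14: 8+39=47 <70, l++
l=5 r=14: 9+39=48 <70, l++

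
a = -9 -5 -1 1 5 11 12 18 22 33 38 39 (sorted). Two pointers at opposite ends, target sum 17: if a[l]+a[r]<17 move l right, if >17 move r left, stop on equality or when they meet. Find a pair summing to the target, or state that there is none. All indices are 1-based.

(-5, 22)

[1,12] -9+39=30 >17 → r--
[1,11] -9+38=29 >17 → r--
[1,10] -9+33=24 >17 → r--
[1,9] -9+22=13 <17 → l++
[2,9] -5+22=17 → found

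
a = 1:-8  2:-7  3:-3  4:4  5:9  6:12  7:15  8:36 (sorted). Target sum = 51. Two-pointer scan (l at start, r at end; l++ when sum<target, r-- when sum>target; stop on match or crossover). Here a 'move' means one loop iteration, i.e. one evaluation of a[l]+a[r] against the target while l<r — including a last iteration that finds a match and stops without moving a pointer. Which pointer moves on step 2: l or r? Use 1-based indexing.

l

[1,8] -8+36=28 <51 → l++
[2,8] -7+36=29 <51 → l++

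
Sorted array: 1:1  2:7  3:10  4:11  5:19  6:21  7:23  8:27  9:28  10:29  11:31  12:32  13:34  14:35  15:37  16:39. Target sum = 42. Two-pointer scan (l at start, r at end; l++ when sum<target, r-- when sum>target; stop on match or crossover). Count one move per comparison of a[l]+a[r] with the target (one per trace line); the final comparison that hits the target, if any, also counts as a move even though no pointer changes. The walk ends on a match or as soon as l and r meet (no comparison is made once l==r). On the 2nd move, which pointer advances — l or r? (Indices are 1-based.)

[1,16] 1+39=40 <42 → l++
[2,16] 7+39=46 >42 → r--

r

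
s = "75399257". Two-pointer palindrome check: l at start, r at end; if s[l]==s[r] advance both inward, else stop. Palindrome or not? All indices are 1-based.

l=1 r=8: '7'=='7', l++,r--
l=2 r=7: '5'=='5', l++,r--
l=3 r=6: '3'!='2', stop

not a palindrome (mismatch at 3,6)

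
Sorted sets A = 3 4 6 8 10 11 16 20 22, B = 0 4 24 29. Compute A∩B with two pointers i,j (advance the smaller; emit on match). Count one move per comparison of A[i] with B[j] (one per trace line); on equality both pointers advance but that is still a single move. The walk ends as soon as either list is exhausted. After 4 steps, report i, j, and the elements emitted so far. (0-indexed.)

i=0 j=0: 3>0, j++
i=0 j=1: 3<4, i++
i=1 j=1: 4==4 emit, i++,j++
i=2 j=2: 6<24, i++

i=3, j=2, emitted=[4]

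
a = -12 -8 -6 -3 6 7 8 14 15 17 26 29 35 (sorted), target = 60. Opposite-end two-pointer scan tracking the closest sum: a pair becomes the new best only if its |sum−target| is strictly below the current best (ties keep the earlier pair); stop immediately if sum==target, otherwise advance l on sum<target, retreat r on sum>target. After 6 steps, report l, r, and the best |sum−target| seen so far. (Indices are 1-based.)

[1,13] -12+35=23 d=37 * → l++
[2,13] -8+35=27 d=33 * → l++
[3,13] -6+35=29 d=31 * → l++
[4,13] -3+35=32 d=28 * → l++
[5,13] 6+35=41 d=19 * → l++
[6,13] 7+35=42 d=18 * → l++

l=7, r=13, best |Δ|=18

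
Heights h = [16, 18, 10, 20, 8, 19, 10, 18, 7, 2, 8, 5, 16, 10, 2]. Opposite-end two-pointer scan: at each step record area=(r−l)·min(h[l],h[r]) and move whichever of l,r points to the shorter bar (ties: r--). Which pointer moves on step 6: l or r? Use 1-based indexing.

l=1 r=15: min(16,2)*14=28 best=28 *, r--
l=1 r=14: min(16,10)*13=130 best=130 *, r--
l=1 r=13: min(16,16)*12=192 best=192 *, r--
l=1 r=12: min(16,5)*11=55 best=192, r--
l=1 r=11: min(16,8)*10=80 best=192, r--
l=1 r=10: min(16,2)*9=18 best=192, r--

r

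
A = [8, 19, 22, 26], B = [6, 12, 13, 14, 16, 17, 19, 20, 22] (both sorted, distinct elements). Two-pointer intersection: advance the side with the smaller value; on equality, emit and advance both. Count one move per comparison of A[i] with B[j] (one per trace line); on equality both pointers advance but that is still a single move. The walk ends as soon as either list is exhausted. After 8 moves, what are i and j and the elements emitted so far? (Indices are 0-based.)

[i=0,j=0] 8>6 → j++
[i=0,j=1] 8<12 → i++
[i=1,j=1] 19>12 → j++
[i=1,j=2] 19>13 → j++
[i=1,j=3] 19>14 → j++
[i=1,j=4] 19>16 → j++
[i=1,j=5] 19>17 → j++
[i=1,j=6] 19==19 emit → i++,j++

i=2, j=7, emitted=[19]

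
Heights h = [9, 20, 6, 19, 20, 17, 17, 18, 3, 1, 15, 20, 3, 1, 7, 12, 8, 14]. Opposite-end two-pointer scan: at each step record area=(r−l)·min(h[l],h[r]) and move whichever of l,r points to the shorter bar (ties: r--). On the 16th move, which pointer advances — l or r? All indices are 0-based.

[0,17] min(9,14)*17=153 best=153 * → l++
[1,17] min(20,14)*16=224 best=224 * → r--
[1,16] min(20,8)*15=120 best=224 → r--
[1,15] min(20,12)*14=168 best=224 → r--
[1,14] min(20,7)*13=91 best=224 → r--
[1,13] min(20,1)*12=12 best=224 → r--
[1,12] min(20,3)*11=33 best=224 → r--
[1,11] min(20,20)*10=200 best=224 → r--
[1,10] min(20,15)*9=135 best=224 → r--
[1,9] min(20,1)*8=8 best=224 → r--
[1,8] min(20,3)*7=21 best=224 → r--
[1,7] min(20,18)*6=108 best=224 → r--
[1,6] min(20,17)*5=85 best=224 → r--
[1,5] min(20,17)*4=68 best=224 → r--
[1,4] min(20,20)*3=60 best=224 → r--
[1,3] min(20,19)*2=38 best=224 → r--

r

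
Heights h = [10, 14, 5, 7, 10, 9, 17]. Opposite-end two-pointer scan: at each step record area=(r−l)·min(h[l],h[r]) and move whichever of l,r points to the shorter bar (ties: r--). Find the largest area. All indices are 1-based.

[1,7] min(10,17)*6=60 best=60 * → l++
[2,7] min(14,17)*5=70 best=70 * → l++
[3,7] min(5,17)*4=20 best=70 → l++
[4,7] min(7,17)*3=21 best=70 → l++
[5,7] min(10,17)*2=20 best=70 → l++
[6,7] min(9,17)*1=9 best=70 → l++

max area = 70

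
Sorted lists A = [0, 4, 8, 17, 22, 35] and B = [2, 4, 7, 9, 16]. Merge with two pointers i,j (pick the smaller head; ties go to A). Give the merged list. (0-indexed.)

[0, 2, 4, 4, 7, 8, 9, 16, 17, 22, 35]

i=0 j=0: A[i]=0<=B[j]=2 take 0, i++
i=1 j=0: A[i]=4>B[j]=2 take 2, j++
i=1 j=1: A[i]=4<=B[j]=4 take 4, i++
i=2 j=1: A[i]=8>B[j]=4 take 4, j++
i=2 j=2: A[i]=8>B[j]=7 take 7, j++
i=2 j=3: A[i]=8<=B[j]=9 take 8, i++
i=3 j=3: A[i]=17>B[j]=9 take 9, j++
i=3 j=4: A[i]=17>B[j]=16 take 16, j++
i=3 j=5: B done, take A[i]=17, i++
i=4 j=5: B done, take A[i]=22, i++
i=5 j=5: B done, take A[i]=35, i++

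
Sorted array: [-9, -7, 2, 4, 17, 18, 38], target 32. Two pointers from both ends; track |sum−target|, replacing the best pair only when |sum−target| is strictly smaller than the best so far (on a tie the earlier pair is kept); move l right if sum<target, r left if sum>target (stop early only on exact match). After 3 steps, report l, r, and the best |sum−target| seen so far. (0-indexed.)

l=2, r=5, best |Δ|=1

l=0 r=6: -9+38=29 d=3 *, l++
l=1 r=6: -7+38=31 d=1 *, l++
l=2 r=6: 2+38=40 d=8, r--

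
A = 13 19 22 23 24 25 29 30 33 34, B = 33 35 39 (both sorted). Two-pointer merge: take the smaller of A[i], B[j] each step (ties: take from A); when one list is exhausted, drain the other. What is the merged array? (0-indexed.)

i=0 j=0: A[i]=13<=B[j]=33 take 13, i++
i=1 j=0: A[i]=19<=B[j]=33 take 19, i++
i=2 j=0: A[i]=22<=B[j]=33 take 22, i++
i=3 j=0: A[i]=23<=B[j]=33 take 23, i++
i=4 j=0: A[i]=24<=B[j]=33 take 24, i++
i=5 j=0: A[i]=25<=B[j]=33 take 25, i++
i=6 j=0: A[i]=29<=B[j]=33 take 29, i++
i=7 j=0: A[i]=30<=B[j]=33 take 30, i++
i=8 j=0: A[i]=33<=B[j]=33 take 33, i++
i=9 j=0: A[i]=34>B[j]=33 take 33, j++
i=9 j=1: A[i]=34<=B[j]=35 take 34, i++
i=10 j=1: A done, take B[j]=35, j++
i=10 j=2: A done, take B[j]=39, j++

[13, 19, 22, 23, 24, 25, 29, 30, 33, 33, 34, 35, 39]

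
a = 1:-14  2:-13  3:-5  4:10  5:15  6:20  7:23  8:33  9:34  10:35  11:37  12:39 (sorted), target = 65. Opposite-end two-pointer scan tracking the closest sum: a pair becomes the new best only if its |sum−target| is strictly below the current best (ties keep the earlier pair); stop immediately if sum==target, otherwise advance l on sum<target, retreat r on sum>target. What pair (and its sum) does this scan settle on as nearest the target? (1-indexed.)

pair (33, 34) with sum 67 (|Δ|=2)

l=1 r=12: -14+39=25 d=40 *, l++
l=2 r=12: -13+39=26 d=39 *, l++
l=3 r=12: -5+39=34 d=31 *, l++
l=4 r=12: 10+39=49 d=16 *, l++
l=5 r=12: 15+39=54 d=11 *, l++
l=6 r=12: 20+39=59 d=6 *, l++
l=7 r=12: 23+39=62 d=3 *, l++
l=8 r=12: 33+39=72 d=7, r--
l=8 r=11: 33+37=70 d=5, r--
l=8 r=10: 33+35=68 d=3, r--
l=8 r=9: 33+34=67 d=2 *, r--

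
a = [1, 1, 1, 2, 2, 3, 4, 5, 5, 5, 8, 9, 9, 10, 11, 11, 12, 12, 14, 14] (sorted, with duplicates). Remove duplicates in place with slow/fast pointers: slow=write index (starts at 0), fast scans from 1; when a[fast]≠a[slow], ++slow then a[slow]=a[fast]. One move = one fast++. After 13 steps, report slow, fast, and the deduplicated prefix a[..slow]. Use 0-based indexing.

slow=7, fast=14, prefix=[1, 2, 3, 4, 5, 8, 9, 10]

slow=0 fast=1: a[fast]=1=a[slow] dup, fast++
slow=0 fast=2: a[fast]=1=a[slow] dup, fast++
slow=0 fast=3: a[fast]=2≠a[slow]=1 write a[1]=2, slow++,fast++
slow=1 fast=4: a[fast]=2=a[slow] dup, fast++
slow=1 fast=5: a[fast]=3≠a[slow]=2 write a[2]=3, slow++,fast++
slow=2 fast=6: a[fast]=4≠a[slow]=3 write a[3]=4, slow++,fast++
slow=3 fast=7: a[fast]=5≠a[slow]=4 write a[4]=5, slow++,fast++
slow=4 fast=8: a[fast]=5=a[slow] dup, fast++
slow=4 fast=9: a[fast]=5=a[slow] dup, fast++
slow=4 fast=10: a[fast]=8≠a[slow]=5 write a[5]=8, slow++,fast++
slow=5 fast=11: a[fast]=9≠a[slow]=8 write a[6]=9, slow++,fast++
slow=6 fast=12: a[fast]=9=a[slow] dup, fast++
slow=6 fast=13: a[fast]=10≠a[slow]=9 write a[7]=10, slow++,fast++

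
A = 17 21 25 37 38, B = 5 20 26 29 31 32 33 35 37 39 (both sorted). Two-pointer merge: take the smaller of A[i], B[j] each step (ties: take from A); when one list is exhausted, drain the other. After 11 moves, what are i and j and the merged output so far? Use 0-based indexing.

i=3, j=8, merged so far=[5, 17, 20, 21, 25, 26, 29, 31, 32, 33, 35]

[i=0,j=0] A[i]=17>B[j]=5 take 5 → j++
[i=0,j=1] A[i]=17<=B[j]=20 take 17 → i++
[i=1,j=1] A[i]=21>B[j]=20 take 20 → j++
[i=1,j=2] A[i]=21<=B[j]=26 take 21 → i++
[i=2,j=2] A[i]=25<=B[j]=26 take 25 → i++
[i=3,j=2] A[i]=37>B[j]=26 take 26 → j++
[i=3,j=3] A[i]=37>B[j]=29 take 29 → j++
[i=3,j=4] A[i]=37>B[j]=31 take 31 → j++
[i=3,j=5] A[i]=37>B[j]=32 take 32 → j++
[i=3,j=6] A[i]=37>B[j]=33 take 33 → j++
[i=3,j=7] A[i]=37>B[j]=35 take 35 → j++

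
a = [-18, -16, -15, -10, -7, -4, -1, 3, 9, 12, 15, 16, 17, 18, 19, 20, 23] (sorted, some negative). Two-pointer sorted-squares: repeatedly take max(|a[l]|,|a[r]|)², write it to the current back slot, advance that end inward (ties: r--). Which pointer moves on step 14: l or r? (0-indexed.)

l=0 r=16: |-18|<=|23| out[16]=529, r--
l=0 r=15: |-18|<=|20| out[15]=400, r--
l=0 r=14: |-18|<=|19| out[14]=361, r--
l=0 r=13: |-18|<=|18| out[13]=324, r--
l=0 r=12: |-18|>|17| out[12]=324, l++
l=1 r=12: |-16|<=|17| out[11]=289, r--
l=1 r=11: |-16|<=|16| out[10]=256, r--
l=1 r=10: |-16|>|15| out[9]=256, l++
l=2 r=10: |-15|<=|15| out[8]=225, r--
l=2 r=9: |-15|>|12| out[7]=225, l++
l=3 r=9: |-10|<=|12| out[6]=144, r--
l=3 r=8: |-10|>|9| out[5]=100, l++
l=4 r=8: |-7|<=|9| out[4]=81, r--
l=4 r=7: |-7|>|3| out[3]=49, l++

l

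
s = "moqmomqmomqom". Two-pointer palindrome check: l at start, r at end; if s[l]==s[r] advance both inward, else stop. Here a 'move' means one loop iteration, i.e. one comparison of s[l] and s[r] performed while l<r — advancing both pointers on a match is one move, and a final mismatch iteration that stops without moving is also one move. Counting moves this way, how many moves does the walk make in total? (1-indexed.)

l=1 r=13: 'm'=='m', l++,r--
l=2 r=12: 'o'=='o', l++,r--
l=3 r=11: 'q'=='q', l++,r--
l=4 r=10: 'm'=='m', l++,r--
l=5 r=9: 'o'=='o', l++,r--
l=6 r=8: 'm'=='m', l++,r--

6 moves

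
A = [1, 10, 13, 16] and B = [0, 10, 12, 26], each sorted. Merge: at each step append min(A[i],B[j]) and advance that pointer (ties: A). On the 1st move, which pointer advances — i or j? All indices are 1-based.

i=1 j=1: A[i]=1>B[j]=0 take 0, j++

j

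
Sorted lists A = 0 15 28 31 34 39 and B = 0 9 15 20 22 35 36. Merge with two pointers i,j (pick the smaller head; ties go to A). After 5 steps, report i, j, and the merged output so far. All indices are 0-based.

i=2, j=3, merged so far=[0, 0, 9, 15, 15]

i=0 j=0: A[i]=0<=B[j]=0 take 0, i++
i=1 j=0: A[i]=15>B[j]=0 take 0, j++
i=1 j=1: A[i]=15>B[j]=9 take 9, j++
i=1 j=2: A[i]=15<=B[j]=15 take 15, i++
i=2 j=2: A[i]=28>B[j]=15 take 15, j++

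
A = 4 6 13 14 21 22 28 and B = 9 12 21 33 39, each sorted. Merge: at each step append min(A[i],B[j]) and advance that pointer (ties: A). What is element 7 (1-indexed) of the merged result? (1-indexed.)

merged[7] = 21

[i=1,j=1] A[i]=4<=B[j]=9 take 4 → i++
[i=2,j=1] A[i]=6<=B[j]=9 take 6 → i++
[i=3,j=1] A[i]=13>B[j]=9 take 9 → j++
[i=3,j=2] A[i]=13>B[j]=12 take 12 → j++
[i=3,j=3] A[i]=13<=B[j]=21 take 13 → i++
[i=4,j=3] A[i]=14<=B[j]=21 take 14 → i++
[i=5,j=3] A[i]=21<=B[j]=21 take 21 → i++
[i=6,j=3] A[i]=22>B[j]=21 take 21 → j++
[i=6,j=4] A[i]=22<=B[j]=33 take 22 → i++
[i=7,j=4] A[i]=28<=B[j]=33 take 28 → i++
[i=8,j=4] A done, take B[j]=33 → j++
[i=8,j=5] A done, take B[j]=39 → j++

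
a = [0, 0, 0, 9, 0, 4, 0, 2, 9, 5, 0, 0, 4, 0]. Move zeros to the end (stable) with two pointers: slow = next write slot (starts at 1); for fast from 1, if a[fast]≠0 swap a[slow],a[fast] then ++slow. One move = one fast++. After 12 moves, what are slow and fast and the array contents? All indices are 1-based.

slow=6, fast=13, a=[9, 4, 2, 9, 5, 0, 0, 0, 0, 0, 0, 0, 4, 0]

(s=1,f=1) a[fast]=0 → fast++
(s=1,f=2) a[fast]=0 → fast++
(s=1,f=3) a[fast]=0 → fast++
(s=1,f=4) a[fast]=9≠0 swap→a[1]=9 → slow++,fast++
(s=2,f=5) a[fast]=0 → fast++
(s=2,f=6) a[fast]=4≠0 swap→a[2]=4 → slow++,fast++
(s=3,f=7) a[fast]=0 → fast++
(s=3,f=8) a[fast]=2≠0 swap→a[3]=2 → slow++,fast++
(s=4,f=9) a[fast]=9≠0 swap→a[4]=9 → slow++,fast++
(s=5,f=10) a[fast]=5≠0 swap→a[5]=5 → slow++,fast++
(s=6,f=11) a[fast]=0 → fast++
(s=6,f=12) a[fast]=0 → fast++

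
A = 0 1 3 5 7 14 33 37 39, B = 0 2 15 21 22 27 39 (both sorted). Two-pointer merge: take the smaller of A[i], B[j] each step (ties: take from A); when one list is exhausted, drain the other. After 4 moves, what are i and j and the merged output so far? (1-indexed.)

i=1 j=1: A[i]=0<=B[j]=0 take 0, i++
i=2 j=1: A[i]=1>B[j]=0 take 0, j++
i=2 j=2: A[i]=1<=B[j]=2 take 1, i++
i=3 j=2: A[i]=3>B[j]=2 take 2, j++

i=3, j=3, merged so far=[0, 0, 1, 2]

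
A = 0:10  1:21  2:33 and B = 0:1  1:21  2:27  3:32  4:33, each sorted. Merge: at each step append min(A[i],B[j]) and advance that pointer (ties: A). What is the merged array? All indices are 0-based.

[1, 10, 21, 21, 27, 32, 33, 33]

[i=0,j=0] A[i]=10>B[j]=1 take 1 → j++
[i=0,j=1] A[i]=10<=B[j]=21 take 10 → i++
[i=1,j=1] A[i]=21<=B[j]=21 take 21 → i++
[i=2,j=1] A[i]=33>B[j]=21 take 21 → j++
[i=2,j=2] A[i]=33>B[j]=27 take 27 → j++
[i=2,j=3] A[i]=33>B[j]=32 take 32 → j++
[i=2,j=4] A[i]=33<=B[j]=33 take 33 → i++
[i=3,j=4] A done, take B[j]=33 → j++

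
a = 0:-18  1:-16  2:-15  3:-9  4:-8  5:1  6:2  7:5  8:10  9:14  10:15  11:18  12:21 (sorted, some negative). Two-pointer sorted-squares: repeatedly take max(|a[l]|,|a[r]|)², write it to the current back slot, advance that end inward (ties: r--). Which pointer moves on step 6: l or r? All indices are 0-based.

[0,12] |-18|<=|21| out[12]=441 → r--
[0,11] |-18|<=|18| out[11]=324 → r--
[0,10] |-18|>|15| out[10]=324 → l++
[1,10] |-16|>|15| out[9]=256 → l++
[2,10] |-15|<=|15| out[8]=225 → r--
[2,9] |-15|>|14| out[7]=225 → l++

l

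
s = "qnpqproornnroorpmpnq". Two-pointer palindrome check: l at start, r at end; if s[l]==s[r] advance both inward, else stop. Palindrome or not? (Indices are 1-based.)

l=1 r=20: 'q'=='q', l++,r--
l=2 r=19: 'n'=='n', l++,r--
l=3 r=18: 'p'=='p', l++,r--
l=4 r=17: 'q'!='m', stop

not a palindrome (mismatch at 4,17)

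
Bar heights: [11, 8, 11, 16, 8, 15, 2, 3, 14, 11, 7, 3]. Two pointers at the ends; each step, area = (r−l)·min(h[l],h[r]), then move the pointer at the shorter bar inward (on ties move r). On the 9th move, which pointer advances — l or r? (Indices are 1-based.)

r

[1,12] min(11,3)*11=33 best=33 * → r--
[1,11] min(11,7)*10=70 best=70 * → r--
[1,10] min(11,11)*9=99 best=99 * → r--
[1,9] min(11,14)*8=88 best=99 → l++
[2,9] min(8,14)*7=56 best=99 → l++
[3,9] min(11,14)*6=66 best=99 → l++
[4,9] min(16,14)*5=70 best=99 → r--
[4,8] min(16,3)*4=12 best=99 → r--
[4,7] min(16,2)*3=6 best=99 → r--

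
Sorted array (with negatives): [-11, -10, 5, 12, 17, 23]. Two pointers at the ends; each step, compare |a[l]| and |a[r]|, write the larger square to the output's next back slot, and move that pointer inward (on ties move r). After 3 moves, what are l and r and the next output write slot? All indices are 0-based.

[0,5] |-11|<=|23| out[5]=529 → r--
[0,4] |-11|<=|17| out[4]=289 → r--
[0,3] |-11|<=|12| out[3]=144 → r--

l=0, r=2, next write slot=2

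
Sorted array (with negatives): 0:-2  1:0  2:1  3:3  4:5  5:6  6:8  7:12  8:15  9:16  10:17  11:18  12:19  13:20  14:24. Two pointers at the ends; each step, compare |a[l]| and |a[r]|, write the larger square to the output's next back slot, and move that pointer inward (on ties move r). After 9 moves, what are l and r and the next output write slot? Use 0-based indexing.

l=0 r=14: |-2|<=|24| out[14]=576, r--
l=0 r=13: |-2|<=|20| out[13]=400, r--
l=0 r=12: |-2|<=|19| out[12]=361, r--
l=0 r=11: |-2|<=|18| out[11]=324, r--
l=0 r=10: |-2|<=|17| out[10]=289, r--
l=0 r=9: |-2|<=|16| out[9]=256, r--
l=0 r=8: |-2|<=|15| out[8]=225, r--
l=0 r=7: |-2|<=|12| out[7]=144, r--
l=0 r=6: |-2|<=|8| out[6]=64, r--

l=0, r=5, next write slot=5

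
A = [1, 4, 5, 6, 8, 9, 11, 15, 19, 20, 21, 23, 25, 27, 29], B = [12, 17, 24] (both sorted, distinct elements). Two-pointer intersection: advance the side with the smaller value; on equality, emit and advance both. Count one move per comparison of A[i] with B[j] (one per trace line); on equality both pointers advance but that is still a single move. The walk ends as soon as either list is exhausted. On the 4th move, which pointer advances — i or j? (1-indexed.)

i

i=1 j=1: 1<12, i++
i=2 j=1: 4<12, i++
i=3 j=1: 5<12, i++
i=4 j=1: 6<12, i++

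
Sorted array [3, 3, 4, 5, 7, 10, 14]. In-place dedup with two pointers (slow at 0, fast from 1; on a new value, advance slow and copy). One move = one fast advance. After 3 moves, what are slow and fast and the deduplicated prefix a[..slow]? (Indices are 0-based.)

(s=0,f=1) a[fast]=3=a[slow] dup → fast++
(s=0,f=2) a[fast]=4≠a[slow]=3 write a[1]=4 → slow++,fast++
(s=1,f=3) a[fast]=5≠a[slow]=4 write a[2]=5 → slow++,fast++

slow=2, fast=4, prefix=[3, 4, 5]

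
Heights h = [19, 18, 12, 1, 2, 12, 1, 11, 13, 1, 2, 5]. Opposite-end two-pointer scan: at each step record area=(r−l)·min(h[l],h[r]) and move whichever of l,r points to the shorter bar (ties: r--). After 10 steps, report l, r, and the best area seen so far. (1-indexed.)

[1,12] min(19,5)*11=55 best=55 * → r--
[1,11] min(19,2)*10=20 best=55 → r--
[1,10] min(19,1)*9=9 best=55 → r--
[1,9] min(19,13)*8=104 best=104 * → r--
[1,8] min(19,11)*7=77 best=104 → r--
[1,7] min(19,1)*6=6 best=104 → r--
[1,6] min(19,12)*5=60 best=104 → r--
[1,5] min(19,2)*4=8 best=104 → r--
[1,4] min(19,1)*3=3 best=104 → r--
[1,3] min(19,12)*2=24 best=104 → r--

l=1, r=2, best area=104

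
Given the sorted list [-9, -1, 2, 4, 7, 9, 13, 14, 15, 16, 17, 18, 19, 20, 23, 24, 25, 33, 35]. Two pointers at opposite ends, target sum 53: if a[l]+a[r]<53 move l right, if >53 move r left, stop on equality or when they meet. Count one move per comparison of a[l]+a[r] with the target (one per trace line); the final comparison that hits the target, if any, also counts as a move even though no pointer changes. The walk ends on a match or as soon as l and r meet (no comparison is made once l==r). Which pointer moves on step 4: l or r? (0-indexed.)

l

l=0 r=18: -9+35=26 <53, l++
l=1 r=18: -1+35=34 <53, l++
l=2 r=18: 2+35=37 <53, l++
l=3 r=18: 4+35=39 <53, l++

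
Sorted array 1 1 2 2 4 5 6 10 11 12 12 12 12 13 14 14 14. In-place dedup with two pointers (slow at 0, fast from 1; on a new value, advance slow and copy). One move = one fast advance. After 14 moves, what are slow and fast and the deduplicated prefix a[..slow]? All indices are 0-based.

slow=9, fast=15, prefix=[1, 2, 4, 5, 6, 10, 11, 12, 13, 14]

(s=0,f=1) a[fast]=1=a[slow] dup → fast++
(s=0,f=2) a[fast]=2≠a[slow]=1 write a[1]=2 → slow++,fast++
(s=1,f=3) a[fast]=2=a[slow] dup → fast++
(s=1,f=4) a[fast]=4≠a[slow]=2 write a[2]=4 → slow++,fast++
(s=2,f=5) a[fast]=5≠a[slow]=4 write a[3]=5 → slow++,fast++
(s=3,f=6) a[fast]=6≠a[slow]=5 write a[4]=6 → slow++,fast++
(s=4,f=7) a[fast]=10≠a[slow]=6 write a[5]=10 → slow++,fast++
(s=5,f=8) a[fast]=11≠a[slow]=10 write a[6]=11 → slow++,fast++
(s=6,f=9) a[fast]=12≠a[slow]=11 write a[7]=12 → slow++,fast++
(s=7,f=10) a[fast]=12=a[slow] dup → fast++
(s=7,f=11) a[fast]=12=a[slow] dup → fast++
(s=7,f=12) a[fast]=12=a[slow] dup → fast++
(s=7,f=13) a[fast]=13≠a[slow]=12 write a[8]=13 → slow++,fast++
(s=8,f=14) a[fast]=14≠a[slow]=13 write a[9]=14 → slow++,fast++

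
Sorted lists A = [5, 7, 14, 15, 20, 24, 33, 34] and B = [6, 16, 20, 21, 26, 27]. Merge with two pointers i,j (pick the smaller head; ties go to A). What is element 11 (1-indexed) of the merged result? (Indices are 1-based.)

[i=1,j=1] A[i]=5<=B[j]=6 take 5 → i++
[i=2,j=1] A[i]=7>B[j]=6 take 6 → j++
[i=2,j=2] A[i]=7<=B[j]=16 take 7 → i++
[i=3,j=2] A[i]=14<=B[j]=16 take 14 → i++
[i=4,j=2] A[i]=15<=B[j]=16 take 15 → i++
[i=5,j=2] A[i]=20>B[j]=16 take 16 → j++
[i=5,j=3] A[i]=20<=B[j]=20 take 20 → i++
[i=6,j=3] A[i]=24>B[j]=20 take 20 → j++
[i=6,j=4] A[i]=24>B[j]=21 take 21 → j++
[i=6,j=5] A[i]=24<=B[j]=26 take 24 → i++
[i=7,j=5] A[i]=33>B[j]=26 take 26 → j++
[i=7,j=6] A[i]=33>B[j]=27 take 27 → j++
[i=7,j=7] B done, take A[i]=33 → i++
[i=8,j=7] B done, take A[i]=34 → i++

merged[11] = 26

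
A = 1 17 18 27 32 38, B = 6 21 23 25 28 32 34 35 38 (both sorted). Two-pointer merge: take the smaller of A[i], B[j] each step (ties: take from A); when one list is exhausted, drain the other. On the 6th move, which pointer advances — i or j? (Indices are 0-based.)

j

i=0 j=0: A[i]=1<=B[j]=6 take 1, i++
i=1 j=0: A[i]=17>B[j]=6 take 6, j++
i=1 j=1: A[i]=17<=B[j]=21 take 17, i++
i=2 j=1: A[i]=18<=B[j]=21 take 18, i++
i=3 j=1: A[i]=27>B[j]=21 take 21, j++
i=3 j=2: A[i]=27>B[j]=23 take 23, j++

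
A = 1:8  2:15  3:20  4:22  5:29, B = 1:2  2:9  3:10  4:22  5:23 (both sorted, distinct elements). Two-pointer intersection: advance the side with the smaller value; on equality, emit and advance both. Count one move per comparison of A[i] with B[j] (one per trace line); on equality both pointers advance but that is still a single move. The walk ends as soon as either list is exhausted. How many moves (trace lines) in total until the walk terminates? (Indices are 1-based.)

8 moves

i=1 j=1: 8>2, j++
i=1 j=2: 8<9, i++
i=2 j=2: 15>9, j++
i=2 j=3: 15>10, j++
i=2 j=4: 15<22, i++
i=3 j=4: 20<22, i++
i=4 j=4: 22==22 emit, i++,j++
i=5 j=5: 29>23, j++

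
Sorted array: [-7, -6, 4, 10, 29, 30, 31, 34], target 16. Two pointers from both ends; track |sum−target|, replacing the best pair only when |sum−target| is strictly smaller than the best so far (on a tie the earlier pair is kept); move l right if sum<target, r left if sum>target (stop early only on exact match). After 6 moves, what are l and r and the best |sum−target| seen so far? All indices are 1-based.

l=3, r=4, best |Δ|=6

l=1 r=8: -7+34=27 d=11 *, r--
l=1 r=7: -7+31=24 d=8 *, r--
l=1 r=6: -7+30=23 d=7 *, r--
l=1 r=5: -7+29=22 d=6 *, r--
l=1 r=4: -7+10=3 d=13, l++
l=2 r=4: -6+10=4 d=12, l++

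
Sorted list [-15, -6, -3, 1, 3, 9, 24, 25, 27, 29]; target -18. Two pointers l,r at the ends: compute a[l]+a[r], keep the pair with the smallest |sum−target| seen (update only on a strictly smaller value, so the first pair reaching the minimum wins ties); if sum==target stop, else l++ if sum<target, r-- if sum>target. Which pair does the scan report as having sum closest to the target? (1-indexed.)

pair (-15, -3) with sum -18 (|Δ|=0)

l=1 r=10: -15+29=14 d=32 *, r--
l=1 r=9: -15+27=12 d=30 *, r--
l=1 r=8: -15+25=10 d=28 *, r--
l=1 r=7: -15+24=9 d=27 *, r--
l=1 r=6: -15+9=-6 d=12 *, r--
l=1 r=5: -15+3=-12 d=6 *, r--
l=1 r=4: -15+1=-14 d=4 *, r--
l=1 r=3: -15+-3=-18 d=0 *, stop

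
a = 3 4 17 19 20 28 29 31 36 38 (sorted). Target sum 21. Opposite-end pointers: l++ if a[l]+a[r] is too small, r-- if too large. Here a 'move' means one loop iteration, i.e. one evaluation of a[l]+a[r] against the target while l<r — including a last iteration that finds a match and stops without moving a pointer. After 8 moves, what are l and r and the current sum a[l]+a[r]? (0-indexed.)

l=1, r=2, sum=21

[0,9] 3+38=41 >21 → r--
[0,8] 3+36=39 >21 → r--
[0,7] 3+31=34 >21 → r--
[0,6] 3+29=32 >21 → r--
[0,5] 3+28=31 >21 → r--
[0,4] 3+20=23 >21 → r--
[0,3] 3+19=22 >21 → r--
[0,2] 3+17=20 <21 → l++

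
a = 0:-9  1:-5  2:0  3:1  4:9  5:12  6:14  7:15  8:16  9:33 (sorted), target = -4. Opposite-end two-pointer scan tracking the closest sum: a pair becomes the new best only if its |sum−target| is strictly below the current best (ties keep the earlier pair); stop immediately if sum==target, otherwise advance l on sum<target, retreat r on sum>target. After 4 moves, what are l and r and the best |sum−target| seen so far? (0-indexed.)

l=0 r=9: -9+33=24 d=28 *, r--
l=0 r=8: -9+16=7 d=11 *, r--
l=0 r=7: -9+15=6 d=10 *, r--
l=0 r=6: -9+14=5 d=9 *, r--

l=0, r=5, best |Δ|=9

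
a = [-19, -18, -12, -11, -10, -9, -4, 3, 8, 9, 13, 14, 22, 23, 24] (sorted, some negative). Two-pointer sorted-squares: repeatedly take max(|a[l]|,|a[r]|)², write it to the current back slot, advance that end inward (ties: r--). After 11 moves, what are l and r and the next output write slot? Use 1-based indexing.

l=1 r=15: |-19|<=|24| out[15]=576, r--
l=1 r=14: |-19|<=|23| out[14]=529, r--
l=1 r=13: |-19|<=|22| out[13]=484, r--
l=1 r=12: |-19|>|14| out[12]=361, l++
l=2 r=12: |-18|>|14| out[11]=324, l++
l=3 r=12: |-12|<=|14| out[10]=196, r--
l=3 r=11: |-12|<=|13| out[9]=169, r--
l=3 r=10: |-12|>|9| out[8]=144, l++
l=4 r=10: |-11|>|9| out[7]=121, l++
l=5 r=10: |-10|>|9| out[6]=100, l++
l=6 r=10: |-9|<=|9| out[5]=81, r--

l=6, r=9, next write slot=4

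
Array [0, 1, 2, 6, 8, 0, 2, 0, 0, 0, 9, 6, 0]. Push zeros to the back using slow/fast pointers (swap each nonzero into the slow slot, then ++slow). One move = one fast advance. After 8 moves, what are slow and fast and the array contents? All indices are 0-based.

(s=0,f=0) a[fast]=0 → fast++
(s=0,f=1) a[fast]=1≠0 swap→a[0]=1 → slow++,fast++
(s=1,f=2) a[fast]=2≠0 swap→a[1]=2 → slow++,fast++
(s=2,f=3) a[fast]=6≠0 swap→a[2]=6 → slow++,fast++
(s=3,f=4) a[fast]=8≠0 swap→a[3]=8 → slow++,fast++
(s=4,f=5) a[fast]=0 → fast++
(s=4,f=6) a[fast]=2≠0 swap→a[4]=2 → slow++,fast++
(s=5,f=7) a[fast]=0 → fast++

slow=5, fast=8, a=[1, 2, 6, 8, 2, 0, 0, 0, 0, 0, 9, 6, 0]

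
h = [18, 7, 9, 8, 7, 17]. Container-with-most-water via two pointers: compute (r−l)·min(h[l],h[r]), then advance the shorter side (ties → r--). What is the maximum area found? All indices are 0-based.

l=0 r=5: min(18,17)*5=85 best=85 *, r--
l=0 r=4: min(18,7)*4=28 best=85, r--
l=0 r=3: min(18,8)*3=24 best=85, r--
l=0 r=2: min(18,9)*2=18 best=85, r--
l=0 r=1: min(18,7)*1=7 best=85, r--

max area = 85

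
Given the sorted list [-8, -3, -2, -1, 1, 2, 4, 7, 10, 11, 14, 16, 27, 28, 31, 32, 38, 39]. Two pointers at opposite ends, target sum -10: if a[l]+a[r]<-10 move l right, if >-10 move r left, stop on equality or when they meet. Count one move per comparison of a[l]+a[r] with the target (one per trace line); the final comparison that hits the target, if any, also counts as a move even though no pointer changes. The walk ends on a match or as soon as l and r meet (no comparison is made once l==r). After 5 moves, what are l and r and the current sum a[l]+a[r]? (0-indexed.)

[0,17] -8+39=31 >-10 → r--
[0,16] -8+38=30 >-10 → r--
[0,15] -8+32=24 >-10 → r--
[0,14] -8+31=23 >-10 → r--
[0,13] -8+28=20 >-10 → r--

l=0, r=12, sum=19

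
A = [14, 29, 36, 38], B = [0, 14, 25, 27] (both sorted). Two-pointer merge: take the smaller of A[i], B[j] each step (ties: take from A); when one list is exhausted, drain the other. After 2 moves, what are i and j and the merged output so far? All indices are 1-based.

i=2, j=2, merged so far=[0, 14]

i=1 j=1: A[i]=14>B[j]=0 take 0, j++
i=1 j=2: A[i]=14<=B[j]=14 take 14, i++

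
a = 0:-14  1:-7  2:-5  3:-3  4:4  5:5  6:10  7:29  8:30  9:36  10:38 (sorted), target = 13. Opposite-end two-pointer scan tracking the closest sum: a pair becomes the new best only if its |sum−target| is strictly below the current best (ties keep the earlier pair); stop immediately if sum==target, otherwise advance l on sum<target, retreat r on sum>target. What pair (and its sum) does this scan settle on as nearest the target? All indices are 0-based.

pair (4, 10) with sum 14 (|Δ|=1)

l=0 r=10: -14+38=24 d=11 *, r--
l=0 r=9: -14+36=22 d=9 *, r--
l=0 r=8: -14+30=16 d=3 *, r--
l=0 r=7: -14+29=15 d=2 *, r--
l=0 r=6: -14+10=-4 d=17, l++
l=1 r=6: -7+10=3 d=10, l++
l=2 r=6: -5+10=5 d=8, l++
l=3 r=6: -3+10=7 d=6, l++
l=4 r=6: 4+10=14 d=1 *, r--
l=4 r=5: 4+5=9 d=4, l++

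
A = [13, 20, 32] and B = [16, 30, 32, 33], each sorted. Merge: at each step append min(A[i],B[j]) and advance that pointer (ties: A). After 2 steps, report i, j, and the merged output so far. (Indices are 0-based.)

i=0 j=0: A[i]=13<=B[j]=16 take 13, i++
i=1 j=0: A[i]=20>B[j]=16 take 16, j++

i=1, j=1, merged so far=[13, 16]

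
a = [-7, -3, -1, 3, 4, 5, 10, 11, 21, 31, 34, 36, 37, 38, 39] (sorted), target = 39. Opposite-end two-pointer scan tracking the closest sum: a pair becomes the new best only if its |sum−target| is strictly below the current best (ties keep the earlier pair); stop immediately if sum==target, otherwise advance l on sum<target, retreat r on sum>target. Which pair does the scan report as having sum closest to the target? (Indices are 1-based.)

pair (3, 36) with sum 39 (|Δ|=0)

[1,15] -7+39=32 d=7 * → l++
[2,15] -3+39=36 d=3 * → l++
[3,15] -1+39=38 d=1 * → l++
[4,15] 3+39=42 d=3 → r--
[4,14] 3+38=41 d=2 → r--
[4,13] 3+37=40 d=1 → r--
[4,12] 3+36=39 d=0 * → stop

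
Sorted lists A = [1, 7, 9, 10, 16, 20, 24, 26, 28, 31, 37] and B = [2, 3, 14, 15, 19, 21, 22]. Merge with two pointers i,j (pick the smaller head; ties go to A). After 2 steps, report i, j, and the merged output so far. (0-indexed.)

i=1, j=1, merged so far=[1, 2]

i=0 j=0: A[i]=1<=B[j]=2 take 1, i++
i=1 j=0: A[i]=7>B[j]=2 take 2, j++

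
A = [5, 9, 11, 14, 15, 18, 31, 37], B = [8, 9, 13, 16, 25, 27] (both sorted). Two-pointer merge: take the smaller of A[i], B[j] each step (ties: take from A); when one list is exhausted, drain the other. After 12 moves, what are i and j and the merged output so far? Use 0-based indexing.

i=6, j=6, merged so far=[5, 8, 9, 9, 11, 13, 14, 15, 16, 18, 25, 27]

i=0 j=0: A[i]=5<=B[j]=8 take 5, i++
i=1 j=0: A[i]=9>B[j]=8 take 8, j++
i=1 j=1: A[i]=9<=B[j]=9 take 9, i++
i=2 j=1: A[i]=11>B[j]=9 take 9, j++
i=2 j=2: A[i]=11<=B[j]=13 take 11, i++
i=3 j=2: A[i]=14>B[j]=13 take 13, j++
i=3 j=3: A[i]=14<=B[j]=16 take 14, i++
i=4 j=3: A[i]=15<=B[j]=16 take 15, i++
i=5 j=3: A[i]=18>B[j]=16 take 16, j++
i=5 j=4: A[i]=18<=B[j]=25 take 18, i++
i=6 j=4: A[i]=31>B[j]=25 take 25, j++
i=6 j=5: A[i]=31>B[j]=27 take 27, j++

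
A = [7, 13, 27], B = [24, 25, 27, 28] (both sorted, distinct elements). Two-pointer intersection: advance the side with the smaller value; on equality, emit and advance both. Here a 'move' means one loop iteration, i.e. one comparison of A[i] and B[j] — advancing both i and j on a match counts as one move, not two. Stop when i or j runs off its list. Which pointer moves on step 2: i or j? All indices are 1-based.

[i=1,j=1] 7<24 → i++
[i=2,j=1] 13<24 → i++

i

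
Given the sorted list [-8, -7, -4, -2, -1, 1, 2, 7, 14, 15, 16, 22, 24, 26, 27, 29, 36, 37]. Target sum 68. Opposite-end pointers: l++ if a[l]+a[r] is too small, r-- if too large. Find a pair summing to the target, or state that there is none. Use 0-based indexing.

no pair

[0,17] -8+37=29 <68 → l++
[1,17] -7+37=30 <68 → l++
[2,17] -4+37=33 <68 → l++
[3,17] -2+37=35 <68 → l++
[4,17] -1+37=36 <68 → l++
[5,17] 1+37=38 <68 → l++
[6,17] 2+37=39 <68 → l++
[7,17] 7+37=44 <68 → l++
[8,17] 14+37=51 <68 → l++
[9,17] 15+37=52 <68 → l++
[10,17] 16+37=53 <68 → l++
[11,17] 22+37=59 <68 → l++
[12,17] 24+37=61 <68 → l++
[13,17] 26+37=63 <68 → l++
[14,17] 27+37=64 <68 → l++
[15,17] 29+37=66 <68 → l++
[16,17] 36+37=73 >68 → r--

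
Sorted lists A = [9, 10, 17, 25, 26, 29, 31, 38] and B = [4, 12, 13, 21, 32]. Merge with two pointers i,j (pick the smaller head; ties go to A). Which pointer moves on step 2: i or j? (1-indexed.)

i

i=1 j=1: A[i]=9>B[j]=4 take 4, j++
i=1 j=2: A[i]=9<=B[j]=12 take 9, i++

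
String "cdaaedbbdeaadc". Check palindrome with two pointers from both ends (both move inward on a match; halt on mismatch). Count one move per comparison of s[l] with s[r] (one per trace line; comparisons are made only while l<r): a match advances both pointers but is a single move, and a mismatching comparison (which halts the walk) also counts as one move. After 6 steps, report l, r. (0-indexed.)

[0,13] 'c'=='c' → l++,r--
[1,12] 'd'=='d' → l++,r--
[2,11] 'a'=='a' → l++,r--
[3,10] 'a'=='a' → l++,r--
[4,9] 'e'=='e' → l++,r--
[5,8] 'd'=='d' → l++,r--

l=6, r=7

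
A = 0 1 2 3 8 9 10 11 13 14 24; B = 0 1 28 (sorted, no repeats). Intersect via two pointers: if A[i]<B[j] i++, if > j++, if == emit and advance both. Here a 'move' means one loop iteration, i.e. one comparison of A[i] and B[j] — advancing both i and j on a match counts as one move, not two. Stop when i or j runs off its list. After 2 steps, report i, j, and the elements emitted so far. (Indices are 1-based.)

i=3, j=3, emitted=[0, 1]

i=1 j=1: 0==0 emit, i++,j++
i=2 j=2: 1==1 emit, i++,j++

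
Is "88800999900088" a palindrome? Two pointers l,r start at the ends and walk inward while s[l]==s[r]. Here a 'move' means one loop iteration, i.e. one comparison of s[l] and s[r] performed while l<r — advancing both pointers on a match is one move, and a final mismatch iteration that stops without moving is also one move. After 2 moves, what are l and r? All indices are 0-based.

[0,13] '8'=='8' → l++,r--
[1,12] '8'=='8' → l++,r--

l=2, r=11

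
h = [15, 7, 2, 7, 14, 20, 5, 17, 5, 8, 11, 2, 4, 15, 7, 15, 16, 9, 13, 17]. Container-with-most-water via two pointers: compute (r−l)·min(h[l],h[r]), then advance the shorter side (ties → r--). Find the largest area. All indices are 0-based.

l=0 r=19: min(15,17)*19=285 best=285 *, l++
l=1 r=19: min(7,17)*18=126 best=285, l++
l=2 r=19: min(2,17)*17=34 best=285, l++
l=3 r=19: min(7,17)*16=112 best=285, l++
l=4 r=19: min(14,17)*15=210 best=285, l++
l=5 r=19: min(20,17)*14=238 best=285, r--
l=5 r=18: min(20,13)*13=169 best=285, r--
l=5 r=17: min(20,9)*12=108 best=285, r--
l=5 r=16: min(20,16)*11=176 best=285, r--
l=5 r=15: min(20,15)*10=150 best=285, r--
l=5 r=14: min(20,7)*9=63 best=285, r--
l=5 r=13: min(20,15)*8=120 best=285, r--
l=5 r=12: min(20,4)*7=28 best=285, r--
l=5 r=11: min(20,2)*6=12 best=285, r--
l=5 r=10: min(20,11)*5=55 best=285, r--
l=5 r=9: min(20,8)*4=32 best=285, r--
l=5 r=8: min(20,5)*3=15 best=285, r--
l=5 r=7: min(20,17)*2=34 best=285, r--
l=5 r=6: min(20,5)*1=5 best=285, r--

max area = 285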